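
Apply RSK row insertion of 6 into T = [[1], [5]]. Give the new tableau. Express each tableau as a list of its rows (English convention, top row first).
[[1, 6], [5]]

6 is larger than every entry of row 1, so it is appended to row 1. The new tableau is [[1, 6], [5]].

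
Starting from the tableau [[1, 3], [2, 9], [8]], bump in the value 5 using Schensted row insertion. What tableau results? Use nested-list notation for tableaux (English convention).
[[1, 3, 5], [2, 9], [8]]

5 is larger than every entry of row 1, so it is appended to row 1. The new tableau is [[1, 3, 5], [2, 9], [8]].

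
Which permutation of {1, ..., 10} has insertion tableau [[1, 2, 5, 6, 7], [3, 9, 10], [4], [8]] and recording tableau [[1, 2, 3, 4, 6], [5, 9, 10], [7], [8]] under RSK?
Reverse the RSK construction: for i from n down to 1, find the cell of Q containing i, remove the entry at that cell from P, and reverse-bump it up through P; the value ejected from row 1 is w(i).

Step i=10: Q has 10 at row 2, column 3; remove 10 from row 2 of P and reverse-bump: 10 enters row 1 and ejects 7. So w(10) = 7. P is now [[1, 2, 5, 6, 10], [3, 9], [4], [8]].
Step i=9: Q has 9 at row 2, column 2; remove 9 from row 2 of P and reverse-bump: 9 enters row 1 and ejects 6. So w(9) = 6. P is now [[1, 2, 5, 9, 10], [3], [4], [8]].
Step i=8: Q has 8 at row 4, column 1; remove 8 from row 4 of P and reverse-bump: 8 enters row 3 and ejects 4; 4 enters row 2 and ejects 3; 3 enters row 1 and ejects 2. So w(8) = 2. P is now [[1, 3, 5, 9, 10], [4], [8]].
Step i=7: Q has 7 at row 3, column 1; remove 8 from row 3 of P and reverse-bump: 8 enters row 2 and ejects 4; 4 enters row 1 and ejects 3. So w(7) = 3. P is now [[1, 4, 5, 9, 10], [8]].
Step i=6: Q has 6 at row 1, column 5; remove that cell from P, ejecting 10. So w(6) = 10. P is now [[1, 4, 5, 9], [8]].
Step i=5: Q has 5 at row 2, column 1; remove 8 from row 2 of P and reverse-bump: 8 enters row 1 and ejects 5. So w(5) = 5. P is now [[1, 4, 8, 9]].
Step i=4: Q has 4 at row 1, column 4; remove that cell from P, ejecting 9. So w(4) = 9. P is now [[1, 4, 8]].
Step i=3: Q has 3 at row 1, column 3; remove that cell from P, ejecting 8. So w(3) = 8. P is now [[1, 4]].
Step i=2: Q has 2 at row 1, column 2; remove that cell from P, ejecting 4. So w(2) = 4. P is now [[1]].
Step i=1: Q has 1 at row 1, column 1; remove that cell from P, ejecting 1. So w(1) = 1. P is now [].

So w = 1 4 8 9 5 10 3 2 6 7.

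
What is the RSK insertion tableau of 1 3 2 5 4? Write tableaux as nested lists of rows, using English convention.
P = [[1, 2, 4], [3, 5]]

After inserting 1: P = [[1]].
After inserting 3: P = [[1, 3]].
After inserting 2: P = [[1, 2], [3]].
After inserting 5: P = [[1, 2, 5], [3]].
After inserting 4: P = [[1, 2, 4], [3, 5]].

So P = [[1, 2, 4], [3, 5]].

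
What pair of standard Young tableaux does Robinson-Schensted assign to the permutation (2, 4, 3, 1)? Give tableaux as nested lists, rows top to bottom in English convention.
P = [[1, 3], [2], [4]], Q = [[1, 2], [3], [4]]

Insert each entry of the permutation into P by Schensted row insertion, recording in Q the position of each new cell.

Insert 2: appended to row 1. P = [[2]], Q = [[1]].
Insert 4: appended to row 1. P = [[2, 4]], Q = [[1, 2]].
Insert 3: 3 bumps 4 from row 1; 4 starts row 2. P = [[2, 3], [4]], Q = [[1, 2], [3]].
Insert 1: 1 bumps 2 from row 1; 2 bumps 4 from row 2; 4 starts row 3. P = [[1, 3], [2], [4]], Q = [[1, 2], [3], [4]].

So P = [[1, 3], [2], [4]], Q = [[1, 2], [3], [4]].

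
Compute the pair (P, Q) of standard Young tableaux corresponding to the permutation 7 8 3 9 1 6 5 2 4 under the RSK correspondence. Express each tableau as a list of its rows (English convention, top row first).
P = [[1, 2, 4], [3, 5, 9], [6, 8], [7]], Q = [[1, 2, 4], [3, 6, 9], [5, 7], [8]]

Insert each entry of the permutation into P by Schensted row insertion, recording in Q the position of each new cell.

Insert 7: appended to row 1. P = [[7]].
Insert 8: appended to row 1. P = [[7, 8]].
Insert 3: 3 bumps 7 from row 1; 7 starts row 2. P = [[3, 8], [7]].
Insert 9: appended to row 1. P = [[3, 8, 9], [7]].
Insert 1: 1 bumps 3 from row 1; 3 bumps 7 from row 2; 7 starts row 3. P = [[1, 8, 9], [3], [7]].
Insert 6: 6 bumps 8 from row 1; 8 appends to row 2. P = [[1, 6, 9], [3, 8], [7]].
Insert 5: 5 bumps 6 from row 1; 6 bumps 8 from row 2; 8 appends to row 3. P = [[1, 5, 9], [3, 6], [7, 8]].
Insert 2: 2 bumps 5 from row 1; 5 bumps 6 from row 2; 6 bumps 7 from row 3; 7 starts row 4. P = [[1, 2, 9], [3, 5], [6, 8], [7]].
Insert 4: 4 bumps 9 from row 1; 9 appends to row 2. P = [[1, 2, 4], [3, 5, 9], [6, 8], [7]].

So P = [[1, 2, 4], [3, 5, 9], [6, 8], [7]], Q = [[1, 2, 4], [3, 6, 9], [5, 7], [8]].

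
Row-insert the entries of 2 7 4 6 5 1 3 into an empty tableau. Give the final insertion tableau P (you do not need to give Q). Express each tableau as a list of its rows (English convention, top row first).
Insert 2: appended to row 1. P = [[2]].
Insert 7: appended to row 1. P = [[2, 7]].
Insert 4: 4 bumps 7 from row 1; 7 starts row 2. P = [[2, 4], [7]].
Insert 6: appended to row 1. P = [[2, 4, 6], [7]].
Insert 5: 5 bumps 6 from row 1; 6 bumps 7 from row 2; 7 starts row 3. P = [[2, 4, 5], [6], [7]].
Insert 1: 1 bumps 2 from row 1; 2 bumps 6 from row 2; 6 bumps 7 from row 3; 7 starts row 4. P = [[1, 4, 5], [2], [6], [7]].
Insert 3: 3 bumps 4 from row 1; 4 appends to row 2. P = [[1, 3, 5], [2, 4], [6], [7]].

So P = [[1, 3, 5], [2, 4], [6], [7]].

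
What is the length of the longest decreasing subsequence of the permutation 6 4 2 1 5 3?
4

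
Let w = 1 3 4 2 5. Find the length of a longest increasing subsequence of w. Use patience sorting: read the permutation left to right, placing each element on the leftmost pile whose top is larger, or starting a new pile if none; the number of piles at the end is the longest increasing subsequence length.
1: new pile. tops = [1]
3: new pile. tops = [1, 3]
4: new pile. tops = [1, 3, 4]
2: onto pile 2 (replacing 3). tops = [1, 2, 4]
5: new pile. tops = [1, 2, 4, 5]

4 piles, so the longest increasing subsequence has length 4.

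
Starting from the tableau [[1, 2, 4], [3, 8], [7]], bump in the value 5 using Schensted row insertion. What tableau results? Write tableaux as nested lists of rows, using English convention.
5 is larger than every entry of row 1, so it is appended to row 1. The new tableau is [[1, 2, 4, 5], [3, 8], [7]].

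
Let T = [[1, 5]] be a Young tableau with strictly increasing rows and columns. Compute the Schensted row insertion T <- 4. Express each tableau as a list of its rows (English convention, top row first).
[[1, 4], [5]]

In row 1, 4 replaces 5 (the leftmost entry greater than 4); 5 is bumped to row 2. 5 starts a new row 2. The new tableau is [[1, 4], [5]].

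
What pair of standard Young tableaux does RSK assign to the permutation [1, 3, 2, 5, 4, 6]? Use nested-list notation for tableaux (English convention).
Insert each entry of the permutation into P by Schensted row insertion, recording in Q the position of each new cell.

Insert 1: appended to row 1. P = [[1]].
Insert 3: appended to row 1. P = [[1, 3]].
Insert 2: 2 bumps 3 from row 1; 3 starts row 2. P = [[1, 2], [3]].
Insert 5: appended to row 1. P = [[1, 2, 5], [3]].
Insert 4: 4 bumps 5 from row 1; 5 appends to row 2. P = [[1, 2, 4], [3, 5]].
Insert 6: appended to row 1. P = [[1, 2, 4, 6], [3, 5]].

So P = [[1, 2, 4, 6], [3, 5]], Q = [[1, 2, 4, 6], [3, 5]].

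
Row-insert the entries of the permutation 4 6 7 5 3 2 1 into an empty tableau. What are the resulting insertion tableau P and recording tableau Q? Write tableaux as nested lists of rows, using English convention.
P = [[1, 5, 7], [2], [3], [4], [6]], Q = [[1, 2, 3], [4], [5], [6], [7]]

Insert each entry of the permutation into P by Schensted row insertion, recording in Q the position of each new cell.

Insert 4: appended to row 1. P = [[4]], Q = [[1]].
Insert 6: appended to row 1. P = [[4, 6]], Q = [[1, 2]].
Insert 7: appended to row 1. P = [[4, 6, 7]], Q = [[1, 2, 3]].
Insert 5: 5 bumps 6 from row 1; 6 starts row 2. P = [[4, 5, 7], [6]], Q = [[1, 2, 3], [4]].
Insert 3: 3 bumps 4 from row 1; 4 bumps 6 from row 2; 6 starts row 3. P = [[3, 5, 7], [4], [6]], Q = [[1, 2, 3], [4], [5]].
Insert 2: 2 bumps 3 from row 1; 3 bumps 4 from row 2; 4 bumps 6 from row 3; 6 starts row 4. P = [[2, 5, 7], [3], [4], [6]], Q = [[1, 2, 3], [4], [5], [6]].
Insert 1: 1 bumps 2 from row 1; 2 bumps 3 from row 2; 3 bumps 4 from row 3; 4 bumps 6 from row 4; 6 starts row 5. P = [[1, 5, 7], [2], [3], [4], [6]], Q = [[1, 2, 3], [4], [5], [6], [7]].

So P = [[1, 5, 7], [2], [3], [4], [6]], Q = [[1, 2, 3], [4], [5], [6], [7]].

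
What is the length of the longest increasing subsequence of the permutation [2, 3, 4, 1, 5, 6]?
5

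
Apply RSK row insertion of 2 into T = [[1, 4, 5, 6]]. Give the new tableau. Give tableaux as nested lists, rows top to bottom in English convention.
[[1, 2, 5, 6], [4]]

In row 1, 2 replaces 4 (the leftmost entry greater than 2); 4 is bumped to row 2. 4 starts a new row 2. The new tableau is [[1, 2, 5, 6], [4]].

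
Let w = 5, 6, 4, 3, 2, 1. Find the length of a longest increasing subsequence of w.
2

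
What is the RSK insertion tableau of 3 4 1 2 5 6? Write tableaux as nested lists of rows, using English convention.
Insert 3: appended to row 1. P = [[3]].
Insert 4: appended to row 1. P = [[3, 4]].
Insert 1: 1 bumps 3 from row 1; 3 starts row 2. P = [[1, 4], [3]].
Insert 2: 2 bumps 4 from row 1; 4 appends to row 2. P = [[1, 2], [3, 4]].
Insert 5: appended to row 1. P = [[1, 2, 5], [3, 4]].
Insert 6: appended to row 1. P = [[1, 2, 5, 6], [3, 4]].

So P = [[1, 2, 5, 6], [3, 4]].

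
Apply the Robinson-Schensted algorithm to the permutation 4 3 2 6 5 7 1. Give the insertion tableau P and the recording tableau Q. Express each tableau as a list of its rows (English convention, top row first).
Insert each entry of the permutation into P by Schensted row insertion, recording in Q the position of each new cell.

After inserting 4: P = [[4]].
After inserting 3: P = [[3], [4]].
After inserting 2: P = [[2], [3], [4]].
After inserting 6: P = [[2, 6], [3], [4]].
After inserting 5: P = [[2, 5], [3, 6], [4]].
After inserting 7: P = [[2, 5, 7], [3, 6], [4]].
After inserting 1: P = [[1, 5, 7], [2, 6], [3], [4]].

So P = [[1, 5, 7], [2, 6], [3], [4]], Q = [[1, 4, 6], [2, 5], [3], [7]].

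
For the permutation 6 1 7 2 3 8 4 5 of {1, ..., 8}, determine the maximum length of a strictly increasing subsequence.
5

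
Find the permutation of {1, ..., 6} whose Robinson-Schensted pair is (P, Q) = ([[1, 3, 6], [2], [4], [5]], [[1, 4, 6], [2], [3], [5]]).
5 4 2 3 1 6

Reverse the RSK construction: for i from n down to 1, find the cell of Q containing i, remove the entry at that cell from P, and reverse-bump it up through P; the value ejected from row 1 is w(i).

Step i=6: Q has 6 at row 1, column 3; remove that cell from P, ejecting 6. So w(6) = 6. P is now [[1, 3], [2], [4], [5]].
Step i=5: Q has 5 at row 4, column 1; remove 5 from row 4 of P and reverse-bump: 5 enters row 3 and ejects 4; 4 enters row 2 and ejects 2; 2 enters row 1 and ejects 1. So w(5) = 1. P is now [[2, 3], [4], [5]].
Step i=4: Q has 4 at row 1, column 2; remove that cell from P, ejecting 3. So w(4) = 3. P is now [[2], [4], [5]].
Step i=3: Q has 3 at row 3, column 1; remove 5 from row 3 of P and reverse-bump: 5 enters row 2 and ejects 4; 4 enters row 1 and ejects 2. So w(3) = 2. P is now [[4], [5]].
Step i=2: Q has 2 at row 2, column 1; remove 5 from row 2 of P and reverse-bump: 5 enters row 1 and ejects 4. So w(2) = 4. P is now [[5]].
Step i=1: Q has 1 at row 1, column 1; remove that cell from P, ejecting 5. So w(1) = 5. P is now [].

So w = 5 4 2 3 1 6.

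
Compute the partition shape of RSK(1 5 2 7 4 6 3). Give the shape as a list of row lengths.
Row-insert each entry into an empty tableau.

After inserting 1: P = [[1]].
After inserting 5: P = [[1, 5]].
After inserting 2: P = [[1, 2], [5]].
After inserting 7: P = [[1, 2, 7], [5]].
After inserting 4: P = [[1, 2, 4], [5, 7]].
After inserting 6: P = [[1, 2, 4, 6], [5, 7]].
After inserting 3: P = [[1, 2, 3, 6], [4, 7], [5]].

The final insertion tableau P = [[1, 2, 3, 6], [4, 7], [5]] has shape [4, 2, 1].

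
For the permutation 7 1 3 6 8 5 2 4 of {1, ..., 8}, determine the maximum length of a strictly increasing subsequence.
4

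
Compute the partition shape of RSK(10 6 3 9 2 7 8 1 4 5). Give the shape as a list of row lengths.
Row-insert each entry into an empty tableau.

After inserting 10: P = [[10]].
After inserting 6: P = [[6], [10]].
After inserting 3: P = [[3], [6], [10]].
After inserting 9: P = [[3, 9], [6], [10]].
After inserting 2: P = [[2, 9], [3], [6], [10]].
After inserting 7: P = [[2, 7], [3, 9], [6], [10]].
After inserting 8: P = [[2, 7, 8], [3, 9], [6], [10]].
After inserting 1: P = [[1, 7, 8], [2, 9], [3], [6], [10]].
After inserting 4: P = [[1, 4, 8], [2, 7], [3, 9], [6], [10]].
After inserting 5: P = [[1, 4, 5], [2, 7, 8], [3, 9], [6], [10]].

The final insertion tableau P = [[1, 4, 5], [2, 7, 8], [3, 9], [6], [10]] has shape [3, 3, 2, 1, 1].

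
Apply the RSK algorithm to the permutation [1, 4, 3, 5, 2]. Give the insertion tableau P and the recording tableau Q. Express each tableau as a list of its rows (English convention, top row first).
Insert each entry of the permutation into P by Schensted row insertion, recording in Q the position of each new cell.

Insert 1: appended to row 1. P = [[1]].
Insert 4: appended to row 1. P = [[1, 4]].
Insert 3: 3 bumps 4 from row 1; 4 starts row 2. P = [[1, 3], [4]].
Insert 5: appended to row 1. P = [[1, 3, 5], [4]].
Insert 2: 2 bumps 3 from row 1; 3 bumps 4 from row 2; 4 starts row 3. P = [[1, 2, 5], [3], [4]].

So P = [[1, 2, 5], [3], [4]], Q = [[1, 2, 4], [3], [5]].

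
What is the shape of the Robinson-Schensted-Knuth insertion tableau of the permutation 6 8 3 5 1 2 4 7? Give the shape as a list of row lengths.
Row-insert each entry into an empty tableau.

After inserting 6: P = [[6]].
After inserting 8: P = [[6, 8]].
After inserting 3: P = [[3, 8], [6]].
After inserting 5: P = [[3, 5], [6, 8]].
After inserting 1: P = [[1, 5], [3, 8], [6]].
After inserting 2: P = [[1, 2], [3, 5], [6, 8]].
After inserting 4: P = [[1, 2, 4], [3, 5], [6, 8]].
After inserting 7: P = [[1, 2, 4, 7], [3, 5], [6, 8]].

The final insertion tableau P = [[1, 2, 4, 7], [3, 5], [6, 8]] has shape [4, 2, 2].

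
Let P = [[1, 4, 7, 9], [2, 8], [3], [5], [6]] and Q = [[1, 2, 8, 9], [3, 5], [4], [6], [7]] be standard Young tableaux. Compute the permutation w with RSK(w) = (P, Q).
Reverse the RSK construction: for i from n down to 1, find the cell of Q containing i, remove the entry at that cell from P, and reverse-bump it up through P; the value ejected from row 1 is w(i).

Step i=9: Q has 9 at row 1, column 4; remove that cell from P, ejecting 9. So w(9) = 9. P is now [[1, 4, 7], [2, 8], [3], [5], [6]].
Step i=8: Q has 8 at row 1, column 3; remove that cell from P, ejecting 7. So w(8) = 7. P is now [[1, 4], [2, 8], [3], [5], [6]].
Step i=7: Q has 7 at row 5, column 1; remove 6 from row 5 of P and reverse-bump: 6 enters row 4 and ejects 5; 5 enters row 3 and ejects 3; 3 enters row 2 and ejects 2; 2 enters row 1 and ejects 1. So w(7) = 1. P is now [[2, 4], [3, 8], [5], [6]].
Step i=6: Q has 6 at row 4, column 1; remove 6 from row 4 of P and reverse-bump: 6 enters row 3 and ejects 5; 5 enters row 2 and ejects 3; 3 enters row 1 and ejects 2. So w(6) = 2. P is now [[3, 4], [5, 8], [6]].
Step i=5: Q has 5 at row 2, column 2; remove 8 from row 2 of P and reverse-bump: 8 enters row 1 and ejects 4. So w(5) = 4. P is now [[3, 8], [5], [6]].
Step i=4: Q has 4 at row 3, column 1; remove 6 from row 3 of P and reverse-bump: 6 enters row 2 and ejects 5; 5 enters row 1 and ejects 3. So w(4) = 3. P is now [[5, 8], [6]].
Step i=3: Q has 3 at row 2, column 1; remove 6 from row 2 of P and reverse-bump: 6 enters row 1 and ejects 5. So w(3) = 5. P is now [[6, 8]].
Step i=2: Q has 2 at row 1, column 2; remove that cell from P, ejecting 8. So w(2) = 8. P is now [[6]].
Step i=1: Q has 1 at row 1, column 1; remove that cell from P, ejecting 6. So w(1) = 6. P is now [].

So w = 6 8 5 3 4 2 1 7 9.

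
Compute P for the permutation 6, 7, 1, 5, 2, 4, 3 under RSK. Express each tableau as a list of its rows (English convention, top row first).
Insert 6: appended to row 1. P = [[6]].
Insert 7: appended to row 1. P = [[6, 7]].
Insert 1: 1 bumps 6 from row 1; 6 starts row 2. P = [[1, 7], [6]].
Insert 5: 5 bumps 7 from row 1; 7 appends to row 2. P = [[1, 5], [6, 7]].
Insert 2: 2 bumps 5 from row 1; 5 bumps 6 from row 2; 6 starts row 3. P = [[1, 2], [5, 7], [6]].
Insert 4: appended to row 1. P = [[1, 2, 4], [5, 7], [6]].
Insert 3: 3 bumps 4 from row 1; 4 bumps 5 from row 2; 5 bumps 6 from row 3; 6 starts row 4. P = [[1, 2, 3], [4, 7], [5], [6]].

So P = [[1, 2, 3], [4, 7], [5], [6]].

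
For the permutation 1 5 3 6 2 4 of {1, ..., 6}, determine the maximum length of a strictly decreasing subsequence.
3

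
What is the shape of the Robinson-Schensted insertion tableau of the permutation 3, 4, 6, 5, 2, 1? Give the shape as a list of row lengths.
Row-insert each entry into an empty tableau.

After inserting 3: P = [[3]].
After inserting 4: P = [[3, 4]].
After inserting 6: P = [[3, 4, 6]].
After inserting 5: P = [[3, 4, 5], [6]].
After inserting 2: P = [[2, 4, 5], [3], [6]].
After inserting 1: P = [[1, 4, 5], [2], [3], [6]].

The final insertion tableau P = [[1, 4, 5], [2], [3], [6]] has shape [3, 1, 1, 1].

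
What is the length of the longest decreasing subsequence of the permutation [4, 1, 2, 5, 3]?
2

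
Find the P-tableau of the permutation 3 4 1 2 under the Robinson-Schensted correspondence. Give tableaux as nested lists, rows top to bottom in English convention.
P = [[1, 2], [3, 4]]

Insert 3: appended to row 1. P = [[3]].
Insert 4: appended to row 1. P = [[3, 4]].
Insert 1: 1 bumps 3 from row 1; 3 starts row 2. P = [[1, 4], [3]].
Insert 2: 2 bumps 4 from row 1; 4 appends to row 2. P = [[1, 2], [3, 4]].

So P = [[1, 2], [3, 4]].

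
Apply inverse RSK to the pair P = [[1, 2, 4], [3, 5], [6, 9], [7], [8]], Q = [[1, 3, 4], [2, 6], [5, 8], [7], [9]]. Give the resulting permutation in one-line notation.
8 1 7 9 3 6 2 5 4

Reverse the RSK construction: for i from n down to 1, find the cell of Q containing i, remove the entry at that cell from P, and reverse-bump it up through P; the value ejected from row 1 is w(i).

Step i=9: Q has 9 at row 5, column 1; remove 8 from row 5 of P and reverse-bump: 8 enters row 4 and ejects 7; 7 enters row 3 and ejects 6; 6 enters row 2 and ejects 5; 5 enters row 1 and ejects 4. So w(9) = 4. P is now [[1, 2, 5], [3, 6], [7, 9], [8]].
Step i=8: Q has 8 at row 3, column 2; remove 9 from row 3 of P and reverse-bump: 9 enters row 2 and ejects 6; 6 enters row 1 and ejects 5. So w(8) = 5. P is now [[1, 2, 6], [3, 9], [7], [8]].
Step i=7: Q has 7 at row 4, column 1; remove 8 from row 4 of P and reverse-bump: 8 enters row 3 and ejects 7; 7 enters row 2 and ejects 3; 3 enters row 1 and ejects 2. So w(7) = 2. P is now [[1, 3, 6], [7, 9], [8]].
Step i=6: Q has 6 at row 2, column 2; remove 9 from row 2 of P and reverse-bump: 9 enters row 1 and ejects 6. So w(6) = 6. P is now [[1, 3, 9], [7], [8]].
Step i=5: Q has 5 at row 3, column 1; remove 8 from row 3 of P and reverse-bump: 8 enters row 2 and ejects 7; 7 enters row 1 and ejects 3. So w(5) = 3. P is now [[1, 7, 9], [8]].
Step i=4: Q has 4 at row 1, column 3; remove that cell from P, ejecting 9. So w(4) = 9. P is now [[1, 7], [8]].
Step i=3: Q has 3 at row 1, column 2; remove that cell from P, ejecting 7. So w(3) = 7. P is now [[1], [8]].
Step i=2: Q has 2 at row 2, column 1; remove 8 from row 2 of P and reverse-bump: 8 enters row 1 and ejects 1. So w(2) = 1. P is now [[8]].
Step i=1: Q has 1 at row 1, column 1; remove that cell from P, ejecting 8. So w(1) = 8. P is now [].

So w = 8 1 7 9 3 6 2 5 4.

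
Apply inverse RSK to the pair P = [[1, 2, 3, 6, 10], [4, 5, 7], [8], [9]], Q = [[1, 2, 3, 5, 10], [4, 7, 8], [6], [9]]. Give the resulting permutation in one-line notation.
Reverse the RSK construction: for i from n down to 1, find the cell of Q containing i, remove the entry at that cell from P, and reverse-bump it up through P; the value ejected from row 1 is w(i).

Step i=10: Q has 10 at row 1, column 5; remove that cell from P, ejecting 10. So w(10) = 10. P is now [[1, 2, 3, 6], [4, 5, 7], [8], [9]].
Step i=9: Q has 9 at row 4, column 1; remove 9 from row 4 of P and reverse-bump: 9 enters row 3 and ejects 8; 8 enters row 2 and ejects 7; 7 enters row 1 and ejects 6. So w(9) = 6. P is now [[1, 2, 3, 7], [4, 5, 8], [9]].
Step i=8: Q has 8 at row 2, column 3; remove 8 from row 2 of P and reverse-bump: 8 enters row 1 and ejects 7. So w(8) = 7. P is now [[1, 2, 3, 8], [4, 5], [9]].
Step i=7: Q has 7 at row 2, column 2; remove 5 from row 2 of P and reverse-bump: 5 enters row 1 and ejects 3. So w(7) = 3. P is now [[1, 2, 5, 8], [4], [9]].
Step i=6: Q has 6 at row 3, column 1; remove 9 from row 3 of P and reverse-bump: 9 enters row 2 and ejects 4; 4 enters row 1 and ejects 2. So w(6) = 2. P is now [[1, 4, 5, 8], [9]].
Step i=5: Q has 5 at row 1, column 4; remove that cell from P, ejecting 8. So w(5) = 8. P is now [[1, 4, 5], [9]].
Step i=4: Q has 4 at row 2, column 1; remove 9 from row 2 of P and reverse-bump: 9 enters row 1 and ejects 5. So w(4) = 5. P is now [[1, 4, 9]].
Step i=3: Q has 3 at row 1, column 3; remove that cell from P, ejecting 9. So w(3) = 9. P is now [[1, 4]].
Step i=2: Q has 2 at row 1, column 2; remove that cell from P, ejecting 4. So w(2) = 4. P is now [[1]].
Step i=1: Q has 1 at row 1, column 1; remove that cell from P, ejecting 1. So w(1) = 1. P is now [].

So w = 1 4 9 5 8 2 3 7 6 10.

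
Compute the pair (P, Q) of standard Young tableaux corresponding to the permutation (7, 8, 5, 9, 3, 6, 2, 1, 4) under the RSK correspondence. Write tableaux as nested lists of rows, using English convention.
P = [[1, 4, 9], [2, 6], [3, 8], [5], [7]], Q = [[1, 2, 4], [3, 6], [5, 9], [7], [8]]

Insert each entry of the permutation into P by Schensted row insertion, recording in Q the position of each new cell.

Insert 7: appended to row 1. P = [[7]], Q = [[1]].
Insert 8: appended to row 1. P = [[7, 8]], Q = [[1, 2]].
Insert 5: 5 bumps 7 from row 1; 7 starts row 2. P = [[5, 8], [7]], Q = [[1, 2], [3]].
Insert 9: appended to row 1. P = [[5, 8, 9], [7]], Q = [[1, 2, 4], [3]].
Insert 3: 3 bumps 5 from row 1; 5 bumps 7 from row 2; 7 starts row 3. P = [[3, 8, 9], [5], [7]], Q = [[1, 2, 4], [3], [5]].
Insert 6: 6 bumps 8 from row 1; 8 appends to row 2. P = [[3, 6, 9], [5, 8], [7]], Q = [[1, 2, 4], [3, 6], [5]].
Insert 2: 2 bumps 3 from row 1; 3 bumps 5 from row 2; 5 bumps 7 from row 3; 7 starts row 4. P = [[2, 6, 9], [3, 8], [5], [7]], Q = [[1, 2, 4], [3, 6], [5], [7]].
Insert 1: 1 bumps 2 from row 1; 2 bumps 3 from row 2; 3 bumps 5 from row 3; 5 bumps 7 from row 4; 7 starts row 5. P = [[1, 6, 9], [2, 8], [3], [5], [7]], Q = [[1, 2, 4], [3, 6], [5], [7], [8]].
Insert 4: 4 bumps 6 from row 1; 6 bumps 8 from row 2; 8 appends to row 3. P = [[1, 4, 9], [2, 6], [3, 8], [5], [7]], Q = [[1, 2, 4], [3, 6], [5, 9], [7], [8]].

So P = [[1, 4, 9], [2, 6], [3, 8], [5], [7]], Q = [[1, 2, 4], [3, 6], [5, 9], [7], [8]].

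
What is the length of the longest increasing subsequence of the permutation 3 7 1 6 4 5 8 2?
4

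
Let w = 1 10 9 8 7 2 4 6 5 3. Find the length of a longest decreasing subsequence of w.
7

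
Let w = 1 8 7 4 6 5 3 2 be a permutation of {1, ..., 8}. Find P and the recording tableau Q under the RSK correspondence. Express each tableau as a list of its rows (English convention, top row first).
P = [[1, 2, 5], [3], [4], [6], [7], [8]], Q = [[1, 2, 5], [3], [4], [6], [7], [8]]

Insert each entry of the permutation into P by Schensted row insertion, recording in Q the position of each new cell.

Insert 1: appended to row 1. P = [[1]].
Insert 8: appended to row 1. P = [[1, 8]].
Insert 7: 7 bumps 8 from row 1; 8 starts row 2. P = [[1, 7], [8]].
Insert 4: 4 bumps 7 from row 1; 7 bumps 8 from row 2; 8 starts row 3. P = [[1, 4], [7], [8]].
Insert 6: appended to row 1. P = [[1, 4, 6], [7], [8]].
Insert 5: 5 bumps 6 from row 1; 6 bumps 7 from row 2; 7 bumps 8 from row 3; 8 starts row 4. P = [[1, 4, 5], [6], [7], [8]].
Insert 3: 3 bumps 4 from row 1; 4 bumps 6 from row 2; 6 bumps 7 from row 3; 7 bumps 8 from row 4; 8 starts row 5. P = [[1, 3, 5], [4], [6], [7], [8]].
Insert 2: 2 bumps 3 from row 1; 3 bumps 4 from row 2; 4 bumps 6 from row 3; 6 bumps 7 from row 4; 7 bumps 8 from row 5; 8 starts row 6. P = [[1, 2, 5], [3], [4], [6], [7], [8]].

So P = [[1, 2, 5], [3], [4], [6], [7], [8]], Q = [[1, 2, 5], [3], [4], [6], [7], [8]].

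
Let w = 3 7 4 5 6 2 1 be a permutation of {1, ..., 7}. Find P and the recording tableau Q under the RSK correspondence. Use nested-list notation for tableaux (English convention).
P = [[1, 4, 5, 6], [2], [3], [7]], Q = [[1, 2, 4, 5], [3], [6], [7]]

Insert each entry of the permutation into P by Schensted row insertion, recording in Q the position of each new cell.

Insert 3: appended to row 1. P = [[3]].
Insert 7: appended to row 1. P = [[3, 7]].
Insert 4: 4 bumps 7 from row 1; 7 starts row 2. P = [[3, 4], [7]].
Insert 5: appended to row 1. P = [[3, 4, 5], [7]].
Insert 6: appended to row 1. P = [[3, 4, 5, 6], [7]].
Insert 2: 2 bumps 3 from row 1; 3 bumps 7 from row 2; 7 starts row 3. P = [[2, 4, 5, 6], [3], [7]].
Insert 1: 1 bumps 2 from row 1; 2 bumps 3 from row 2; 3 bumps 7 from row 3; 7 starts row 4. P = [[1, 4, 5, 6], [2], [3], [7]].

So P = [[1, 4, 5, 6], [2], [3], [7]], Q = [[1, 2, 4, 5], [3], [6], [7]].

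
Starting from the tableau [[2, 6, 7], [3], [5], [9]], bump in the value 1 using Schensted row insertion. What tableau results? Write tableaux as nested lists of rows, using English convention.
In row 1, 1 replaces 2 (the leftmost entry greater than 1); 2 is bumped to row 2. In row 2, 2 replaces 3 (the leftmost entry greater than 2); 3 is bumped to row 3. In row 3, 3 replaces 5 (the leftmost entry greater than 3); 5 is bumped to row 4. In row 4, 5 replaces 9 (the leftmost entry greater than 5); 9 is bumped to row 5. 9 starts a new row 5. The new tableau is [[1, 6, 7], [2], [3], [5], [9]].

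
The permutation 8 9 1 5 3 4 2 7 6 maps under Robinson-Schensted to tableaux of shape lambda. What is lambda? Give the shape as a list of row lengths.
[4, 2, 2, 1]

Row-insert each entry into an empty tableau.

After inserting 8: P = [[8]].
After inserting 9: P = [[8, 9]].
After inserting 1: P = [[1, 9], [8]].
After inserting 5: P = [[1, 5], [8, 9]].
After inserting 3: P = [[1, 3], [5, 9], [8]].
After inserting 4: P = [[1, 3, 4], [5, 9], [8]].
After inserting 2: P = [[1, 2, 4], [3, 9], [5], [8]].
After inserting 7: P = [[1, 2, 4, 7], [3, 9], [5], [8]].
After inserting 6: P = [[1, 2, 4, 6], [3, 7], [5, 9], [8]].

The final insertion tableau P = [[1, 2, 4, 6], [3, 7], [5, 9], [8]] has shape [4, 2, 2, 1].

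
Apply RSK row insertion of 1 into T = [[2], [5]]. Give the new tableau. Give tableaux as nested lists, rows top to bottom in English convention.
[[1], [2], [5]]

In row 1, 1 replaces 2 (the leftmost entry greater than 1); 2 is bumped to row 2. In row 2, 2 replaces 5 (the leftmost entry greater than 2); 5 is bumped to row 3. 5 starts a new row 3. The new tableau is [[1], [2], [5]].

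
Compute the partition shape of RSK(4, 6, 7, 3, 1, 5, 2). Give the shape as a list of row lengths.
[3, 2, 2]

Row-insert each entry into an empty tableau.

After inserting 4: P = [[4]].
After inserting 6: P = [[4, 6]].
After inserting 7: P = [[4, 6, 7]].
After inserting 3: P = [[3, 6, 7], [4]].
After inserting 1: P = [[1, 6, 7], [3], [4]].
After inserting 5: P = [[1, 5, 7], [3, 6], [4]].
After inserting 2: P = [[1, 2, 7], [3, 5], [4, 6]].

The final insertion tableau P = [[1, 2, 7], [3, 5], [4, 6]] has shape [3, 2, 2].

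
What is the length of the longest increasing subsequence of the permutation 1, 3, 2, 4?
3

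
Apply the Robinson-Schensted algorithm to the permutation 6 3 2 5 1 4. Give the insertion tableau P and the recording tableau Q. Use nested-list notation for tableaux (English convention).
P = [[1, 4], [2, 5], [3], [6]], Q = [[1, 4], [2, 6], [3], [5]]

Insert each entry of the permutation into P by Schensted row insertion, recording in Q the position of each new cell.

Insert 6: appended to row 1. P = [[6]].
Insert 3: 3 bumps 6 from row 1; 6 starts row 2. P = [[3], [6]].
Insert 2: 2 bumps 3 from row 1; 3 bumps 6 from row 2; 6 starts row 3. P = [[2], [3], [6]].
Insert 5: appended to row 1. P = [[2, 5], [3], [6]].
Insert 1: 1 bumps 2 from row 1; 2 bumps 3 from row 2; 3 bumps 6 from row 3; 6 starts row 4. P = [[1, 5], [2], [3], [6]].
Insert 4: 4 bumps 5 from row 1; 5 appends to row 2. P = [[1, 4], [2, 5], [3], [6]].

So P = [[1, 4], [2, 5], [3], [6]], Q = [[1, 4], [2, 6], [3], [5]].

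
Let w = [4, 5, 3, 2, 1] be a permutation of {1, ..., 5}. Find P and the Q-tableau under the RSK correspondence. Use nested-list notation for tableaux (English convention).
Insert each entry of the permutation into P by Schensted row insertion, recording in Q the position of each new cell.

After inserting 4: P = [[4]].
After inserting 5: P = [[4, 5]].
After inserting 3: P = [[3, 5], [4]].
After inserting 2: P = [[2, 5], [3], [4]].
After inserting 1: P = [[1, 5], [2], [3], [4]].

So P = [[1, 5], [2], [3], [4]], Q = [[1, 2], [3], [4], [5]].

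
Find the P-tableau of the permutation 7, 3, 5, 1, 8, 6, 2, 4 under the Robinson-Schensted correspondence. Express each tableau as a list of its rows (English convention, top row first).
Insert 7: appended to row 1. P = [[7]].
Insert 3: 3 bumps 7 from row 1; 7 starts row 2. P = [[3], [7]].
Insert 5: appended to row 1. P = [[3, 5], [7]].
Insert 1: 1 bumps 3 from row 1; 3 bumps 7 from row 2; 7 starts row 3. P = [[1, 5], [3], [7]].
Insert 8: appended to row 1. P = [[1, 5, 8], [3], [7]].
Insert 6: 6 bumps 8 from row 1; 8 appends to row 2. P = [[1, 5, 6], [3, 8], [7]].
Insert 2: 2 bumps 5 from row 1; 5 bumps 8 from row 2; 8 appends to row 3. P = [[1, 2, 6], [3, 5], [7, 8]].
Insert 4: 4 bumps 6 from row 1; 6 appends to row 2. P = [[1, 2, 4], [3, 5, 6], [7, 8]].

So P = [[1, 2, 4], [3, 5, 6], [7, 8]].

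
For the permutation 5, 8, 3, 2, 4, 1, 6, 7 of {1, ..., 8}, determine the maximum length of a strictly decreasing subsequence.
4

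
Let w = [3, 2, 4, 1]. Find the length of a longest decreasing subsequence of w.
3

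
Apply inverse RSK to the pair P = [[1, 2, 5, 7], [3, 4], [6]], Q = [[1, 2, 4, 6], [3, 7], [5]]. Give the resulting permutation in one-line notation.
3 6 4 5 1 7 2

Reverse the RSK construction: for i from n down to 1, find the cell of Q containing i, remove the entry at that cell from P, and reverse-bump it up through P; the value ejected from row 1 is w(i).

Step i=7: Q has 7 at row 2, column 2; remove 4 from row 2 of P and reverse-bump: 4 enters row 1 and ejects 2. So w(7) = 2. P is now [[1, 4, 5, 7], [3], [6]].
Step i=6: Q has 6 at row 1, column 4; remove that cell from P, ejecting 7. So w(6) = 7. P is now [[1, 4, 5], [3], [6]].
Step i=5: Q has 5 at row 3, column 1; remove 6 from row 3 of P and reverse-bump: 6 enters row 2 and ejects 3; 3 enters row 1 and ejects 1. So w(5) = 1. P is now [[3, 4, 5], [6]].
Step i=4: Q has 4 at row 1, column 3; remove that cell from P, ejecting 5. So w(4) = 5. P is now [[3, 4], [6]].
Step i=3: Q has 3 at row 2, column 1; remove 6 from row 2 of P and reverse-bump: 6 enters row 1 and ejects 4. So w(3) = 4. P is now [[3, 6]].
Step i=2: Q has 2 at row 1, column 2; remove that cell from P, ejecting 6. So w(2) = 6. P is now [[3]].
Step i=1: Q has 1 at row 1, column 1; remove that cell from P, ejecting 3. So w(1) = 3. P is now [].

So w = 3 6 4 5 1 7 2.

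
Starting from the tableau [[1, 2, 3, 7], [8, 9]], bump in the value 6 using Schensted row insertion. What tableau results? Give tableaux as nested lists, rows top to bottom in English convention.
[[1, 2, 3, 6], [7, 9], [8]]

In row 1, 6 replaces 7 (the leftmost entry greater than 6); 7 is bumped to row 2. In row 2, 7 replaces 8 (the leftmost entry greater than 7); 8 is bumped to row 3. 8 starts a new row 3. The new tableau is [[1, 2, 3, 6], [7, 9], [8]].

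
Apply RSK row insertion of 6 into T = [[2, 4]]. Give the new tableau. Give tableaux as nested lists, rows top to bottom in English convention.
6 is larger than every entry of row 1, so it is appended to row 1. The new tableau is [[2, 4, 6]].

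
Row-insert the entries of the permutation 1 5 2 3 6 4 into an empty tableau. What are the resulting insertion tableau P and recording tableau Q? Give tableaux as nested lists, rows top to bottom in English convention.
Insert each entry of the permutation into P by Schensted row insertion, recording in Q the position of each new cell.

After inserting 1: P = [[1]].
After inserting 5: P = [[1, 5]].
After inserting 2: P = [[1, 2], [5]].
After inserting 3: P = [[1, 2, 3], [5]].
After inserting 6: P = [[1, 2, 3, 6], [5]].
After inserting 4: P = [[1, 2, 3, 4], [5, 6]].

So P = [[1, 2, 3, 4], [5, 6]], Q = [[1, 2, 4, 5], [3, 6]].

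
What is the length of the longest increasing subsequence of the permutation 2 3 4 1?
3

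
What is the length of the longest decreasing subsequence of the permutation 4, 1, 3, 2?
3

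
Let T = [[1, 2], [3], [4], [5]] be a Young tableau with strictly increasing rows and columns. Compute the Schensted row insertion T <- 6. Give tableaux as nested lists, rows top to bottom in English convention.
6 is larger than every entry of row 1, so it is appended to row 1. The new tableau is [[1, 2, 6], [3], [4], [5]].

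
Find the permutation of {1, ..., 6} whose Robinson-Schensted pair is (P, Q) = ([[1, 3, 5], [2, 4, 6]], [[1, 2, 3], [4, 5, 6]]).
2 4 6 1 3 5

Reverse the RSK construction: for i from n down to 1, find the cell of Q containing i, remove the entry at that cell from P, and reverse-bump it up through P; the value ejected from row 1 is w(i).

Step i=6: Q has 6 at row 2, column 3; remove 6 from row 2 of P and reverse-bump: 6 enters row 1 and ejects 5. So w(6) = 5. P is now [[1, 3, 6], [2, 4]].
Step i=5: Q has 5 at row 2, column 2; remove 4 from row 2 of P and reverse-bump: 4 enters row 1 and ejects 3. So w(5) = 3. P is now [[1, 4, 6], [2]].
Step i=4: Q has 4 at row 2, column 1; remove 2 from row 2 of P and reverse-bump: 2 enters row 1 and ejects 1. So w(4) = 1. P is now [[2, 4, 6]].
Step i=3: Q has 3 at row 1, column 3; remove that cell from P, ejecting 6. So w(3) = 6. P is now [[2, 4]].
Step i=2: Q has 2 at row 1, column 2; remove that cell from P, ejecting 4. So w(2) = 4. P is now [[2]].
Step i=1: Q has 1 at row 1, column 1; remove that cell from P, ejecting 2. So w(1) = 2. P is now [].

So w = 2 4 6 1 3 5.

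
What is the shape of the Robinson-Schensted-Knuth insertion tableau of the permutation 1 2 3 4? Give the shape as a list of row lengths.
RSK row insertion gives P = [[1, 2, 3, 4]], which has shape [4].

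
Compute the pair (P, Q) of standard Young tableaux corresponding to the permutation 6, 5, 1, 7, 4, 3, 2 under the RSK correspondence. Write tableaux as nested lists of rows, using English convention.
P = [[1, 2], [3, 7], [4], [5], [6]], Q = [[1, 4], [2, 5], [3], [6], [7]]

Insert each entry of the permutation into P by Schensted row insertion, recording in Q the position of each new cell.

Insert 6: appended to row 1. P = [[6]].
Insert 5: 5 bumps 6 from row 1; 6 starts row 2. P = [[5], [6]].
Insert 1: 1 bumps 5 from row 1; 5 bumps 6 from row 2; 6 starts row 3. P = [[1], [5], [6]].
Insert 7: appended to row 1. P = [[1, 7], [5], [6]].
Insert 4: 4 bumps 7 from row 1; 7 appends to row 2. P = [[1, 4], [5, 7], [6]].
Insert 3: 3 bumps 4 from row 1; 4 bumps 5 from row 2; 5 bumps 6 from row 3; 6 starts row 4. P = [[1, 3], [4, 7], [5], [6]].
Insert 2: 2 bumps 3 from row 1; 3 bumps 4 from row 2; 4 bumps 5 from row 3; 5 bumps 6 from row 4; 6 starts row 5. P = [[1, 2], [3, 7], [4], [5], [6]].

So P = [[1, 2], [3, 7], [4], [5], [6]], Q = [[1, 4], [2, 5], [3], [6], [7]].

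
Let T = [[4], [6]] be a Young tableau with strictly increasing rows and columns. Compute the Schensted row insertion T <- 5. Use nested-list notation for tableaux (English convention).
[[4, 5], [6]]

5 is larger than every entry of row 1, so it is appended to row 1. The new tableau is [[4, 5], [6]].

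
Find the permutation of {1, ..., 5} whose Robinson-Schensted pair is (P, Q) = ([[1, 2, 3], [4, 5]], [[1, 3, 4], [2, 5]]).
4 1 2 5 3

Reverse the RSK construction: for i from n down to 1, find the cell of Q containing i, remove the entry at that cell from P, and reverse-bump it up through P; the value ejected from row 1 is w(i).

Step i=5: Q has 5 at row 2, column 2; remove 5 from row 2 of P and reverse-bump: 5 enters row 1 and ejects 3. So w(5) = 3. P is now [[1, 2, 5], [4]].
Step i=4: Q has 4 at row 1, column 3; remove that cell from P, ejecting 5. So w(4) = 5. P is now [[1, 2], [4]].
Step i=3: Q has 3 at row 1, column 2; remove that cell from P, ejecting 2. So w(3) = 2. P is now [[1], [4]].
Step i=2: Q has 2 at row 2, column 1; remove 4 from row 2 of P and reverse-bump: 4 enters row 1 and ejects 1. So w(2) = 1. P is now [[4]].
Step i=1: Q has 1 at row 1, column 1; remove that cell from P, ejecting 4. So w(1) = 4. P is now [].

So w = 4 1 2 5 3.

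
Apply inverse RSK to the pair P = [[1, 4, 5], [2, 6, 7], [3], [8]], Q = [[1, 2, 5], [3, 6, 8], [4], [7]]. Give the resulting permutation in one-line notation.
Reverse the RSK construction: for i from n down to 1, find the cell of Q containing i, remove the entry at that cell from P, and reverse-bump it up through P; the value ejected from row 1 is w(i).

Step i=8: Q has 8 at row 2, column 3; remove 7 from row 2 of P and reverse-bump: 7 enters row 1 and ejects 5. So w(8) = 5. P is now [[1, 4, 7], [2, 6], [3], [8]].
Step i=7: Q has 7 at row 4, column 1; remove 8 from row 4 of P and reverse-bump: 8 enters row 3 and ejects 3; 3 enters row 2 and ejects 2; 2 enters row 1 and ejects 1. So w(7) = 1. P is now [[2, 4, 7], [3, 6], [8]].
Step i=6: Q has 6 at row 2, column 2; remove 6 from row 2 of P and reverse-bump: 6 enters row 1 and ejects 4. So w(6) = 4. P is now [[2, 6, 7], [3], [8]].
Step i=5: Q has 5 at row 1, column 3; remove that cell from P, ejecting 7. So w(5) = 7. P is now [[2, 6], [3], [8]].
Step i=4: Q has 4 at row 3, column 1; remove 8 from row 3 of P and reverse-bump: 8 enters row 2 and ejects 3; 3 enters row 1 and ejects 2. So w(4) = 2. P is now [[3, 6], [8]].
Step i=3: Q has 3 at row 2, column 1; remove 8 from row 2 of P and reverse-bump: 8 enters row 1 and ejects 6. So w(3) = 6. P is now [[3, 8]].
Step i=2: Q has 2 at row 1, column 2; remove that cell from P, ejecting 8. So w(2) = 8. P is now [[3]].
Step i=1: Q has 1 at row 1, column 1; remove that cell from P, ejecting 3. So w(1) = 3. P is now [].

So w = 3 8 6 2 7 4 1 5.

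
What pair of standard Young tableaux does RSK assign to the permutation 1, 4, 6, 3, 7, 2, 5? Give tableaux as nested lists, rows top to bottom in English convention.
P = [[1, 2, 5, 7], [3, 6], [4]], Q = [[1, 2, 3, 5], [4, 7], [6]]

Insert each entry of the permutation into P by Schensted row insertion, recording in Q the position of each new cell.

Insert 1: appended to row 1. P = [[1]], Q = [[1]].
Insert 4: appended to row 1. P = [[1, 4]], Q = [[1, 2]].
Insert 6: appended to row 1. P = [[1, 4, 6]], Q = [[1, 2, 3]].
Insert 3: 3 bumps 4 from row 1; 4 starts row 2. P = [[1, 3, 6], [4]], Q = [[1, 2, 3], [4]].
Insert 7: appended to row 1. P = [[1, 3, 6, 7], [4]], Q = [[1, 2, 3, 5], [4]].
Insert 2: 2 bumps 3 from row 1; 3 bumps 4 from row 2; 4 starts row 3. P = [[1, 2, 6, 7], [3], [4]], Q = [[1, 2, 3, 5], [4], [6]].
Insert 5: 5 bumps 6 from row 1; 6 appends to row 2. P = [[1, 2, 5, 7], [3, 6], [4]], Q = [[1, 2, 3, 5], [4, 7], [6]].

So P = [[1, 2, 5, 7], [3, 6], [4]], Q = [[1, 2, 3, 5], [4, 7], [6]].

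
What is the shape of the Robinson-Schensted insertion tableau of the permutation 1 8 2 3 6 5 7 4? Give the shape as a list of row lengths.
[5, 1, 1, 1]

Row-insert each entry into an empty tableau.

After inserting 1: P = [[1]].
After inserting 8: P = [[1, 8]].
After inserting 2: P = [[1, 2], [8]].
After inserting 3: P = [[1, 2, 3], [8]].
After inserting 6: P = [[1, 2, 3, 6], [8]].
After inserting 5: P = [[1, 2, 3, 5], [6], [8]].
After inserting 7: P = [[1, 2, 3, 5, 7], [6], [8]].
After inserting 4: P = [[1, 2, 3, 4, 7], [5], [6], [8]].

The final insertion tableau P = [[1, 2, 3, 4, 7], [5], [6], [8]] has shape [5, 1, 1, 1].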